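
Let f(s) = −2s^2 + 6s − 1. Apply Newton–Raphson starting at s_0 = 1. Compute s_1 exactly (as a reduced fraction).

−1/2

f'(s) = −4s + 6.
f(1) = 3, f'(1) = 2, so s_1 = 1 − 3/2 = −1/2.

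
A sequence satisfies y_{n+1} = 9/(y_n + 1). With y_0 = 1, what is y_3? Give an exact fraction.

y_1 = 9/(1 + 1) = 9/2.
y_2 = 9/(9/2 + 1) = 18/11.
y_3 = 9/(18/11 + 1) = 99/29.

99/29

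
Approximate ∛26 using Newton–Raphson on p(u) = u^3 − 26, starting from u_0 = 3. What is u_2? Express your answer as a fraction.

p'(u) = 3u^2.
p(3) = 1, p'(3) = 27, so u_1 = 3 − 1/27 = 80/27.
p(80/27) = 242/19683, p'(80/27) = 6400/243, so u_2 = (80/27) − (242/19683)/(6400/243) = 767879/259200.

767879/259200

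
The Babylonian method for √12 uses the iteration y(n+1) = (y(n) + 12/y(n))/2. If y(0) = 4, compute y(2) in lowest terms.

97/28

y(1) = (4 + 12/4)/2 = 7/2.
y(2) = (7/2 + 12/(7/2))/2 = 97/28.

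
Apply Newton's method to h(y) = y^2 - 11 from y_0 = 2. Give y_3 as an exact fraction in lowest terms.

h'(y) = 2y.
h(2) = -7, h'(2) = 4, so y_1 = 2 - (-7)/4 = 15/4.
h(15/4) = 49/16, h'(15/4) = 15/2, so y_2 = (15/4) - (49/16)/(15/2) = 401/120.
h(401/120) = 2401/14400, h'(401/120) = 401/60, so y_3 = (401/120) - (2401/14400)/(401/60) = 319201/96240.

319201/96240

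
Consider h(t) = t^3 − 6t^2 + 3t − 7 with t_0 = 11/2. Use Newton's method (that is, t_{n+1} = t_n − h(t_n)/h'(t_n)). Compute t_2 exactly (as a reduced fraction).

h'(t) = 3t^2 − 12t + 3.
h(11/2) = −45/8, h'(11/2) = 111/4, so t_1 = (11/2) − (−45/8)/(111/4) = 211/37.
h(211/37) = 22275/50653, h'(211/37) = 43986/1369, so t_2 = (211/37) − (22275/50653)/(43986/1369) = 3086257/542494.

3086257/542494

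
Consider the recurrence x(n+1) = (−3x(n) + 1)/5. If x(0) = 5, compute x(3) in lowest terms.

−116/125

x(1) = (−3·5 + 1)/5 = −14/5.
x(2) = (−3·(−14/5) + 1)/5 = 47/25.
x(3) = (−3·(47/25) + 1)/5 = −116/125.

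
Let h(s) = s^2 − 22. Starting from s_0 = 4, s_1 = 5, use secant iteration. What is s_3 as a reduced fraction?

136/29

h(4) = −6, h(5) = 3. s_2 = 5 − 3·(5 − 4)/(3 − (−6)) = 14/3.
h(5) = 3, h(14/3) = −2/9. s_3 = (14/3) − (−2/9)·((14/3) − 5)/((−2/9) − 3) = 136/29.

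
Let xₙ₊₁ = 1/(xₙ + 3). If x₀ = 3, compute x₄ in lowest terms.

63/208

x₁ = 1/(3 + 3) = 1/6.
x₂ = 1/(1/6 + 3) = 6/19.
x₃ = 1/(6/19 + 3) = 19/63.
x₄ = 1/(19/63 + 3) = 63/208.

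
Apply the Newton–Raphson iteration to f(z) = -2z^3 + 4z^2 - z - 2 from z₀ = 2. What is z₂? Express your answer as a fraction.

f'(z) = -6z^2 + 8z - 1.
f(2) = -4, f'(2) = -9, so z₁ = 2 - (-4)/(-9) = 14/9.
f(14/9) = -1024/729, f'(14/9) = -83/27, so z₂ = (14/9) - (-1024/729)/(-83/27) = 2462/2241.

2462/2241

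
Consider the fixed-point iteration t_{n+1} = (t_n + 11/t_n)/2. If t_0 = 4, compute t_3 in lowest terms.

t_1 = (4 + 11/4)/2 = 27/8.
t_2 = (27/8 + 11/(27/8))/2 = 1433/432.
t_3 = (1433/432 + 11/(1433/432))/2 = 4106353/1238112.

4106353/1238112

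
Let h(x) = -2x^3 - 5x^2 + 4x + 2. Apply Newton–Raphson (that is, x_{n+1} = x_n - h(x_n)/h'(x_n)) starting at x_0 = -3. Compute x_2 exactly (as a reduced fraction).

h'(x) = -6x^2 - 10x + 4.
h(-3) = -1, h'(-3) = -20, so x_1 = (-3) - (-1)/(-20) = -61/20.
h(-61/20) = 131/4000, h'(-61/20) = -4263/200, so x_2 = (-61/20) - (131/4000)/(-4263/200) = -64978/21315.

-64978/21315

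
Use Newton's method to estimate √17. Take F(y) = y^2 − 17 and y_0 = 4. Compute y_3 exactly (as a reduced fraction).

9478657/2298912

F'(y) = 2y.
F(4) = −1, F'(4) = 8, so y_1 = 4 − (−1)/8 = 33/8.
F(33/8) = 1/64, F'(33/8) = 33/4, so y_2 = (33/8) − (1/64)/(33/4) = 2177/528.
F(2177/528) = 1/278784, F'(2177/528) = 2177/264, so y_3 = (2177/528) − (1/278784)/(2177/264) = 9478657/2298912.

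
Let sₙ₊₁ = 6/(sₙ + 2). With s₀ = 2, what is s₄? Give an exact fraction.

78/47

s₁ = 6/(2 + 2) = 3/2.
s₂ = 6/(3/2 + 2) = 12/7.
s₃ = 6/(12/7 + 2) = 21/13.
s₄ = 6/(21/13 + 2) = 78/47.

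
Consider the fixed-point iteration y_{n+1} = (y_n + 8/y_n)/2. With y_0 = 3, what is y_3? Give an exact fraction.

y_1 = (3 + 8/3)/2 = 17/6.
y_2 = (17/6 + 8/(17/6))/2 = 577/204.
y_3 = (577/204 + 8/(577/204))/2 = 665857/235416.

665857/235416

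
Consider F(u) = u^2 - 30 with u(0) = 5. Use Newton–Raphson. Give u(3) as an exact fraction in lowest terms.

F'(u) = 2u.
F(5) = -5, F'(5) = 10, so u(1) = 5 - (-5)/10 = 11/2.
F(11/2) = 1/4, F'(11/2) = 11, so u(2) = (11/2) - (1/4)/11 = 241/44.
F(241/44) = 1/1936, F'(241/44) = 241/22, so u(3) = (241/44) - (1/1936)/(241/22) = 116161/21208.

116161/21208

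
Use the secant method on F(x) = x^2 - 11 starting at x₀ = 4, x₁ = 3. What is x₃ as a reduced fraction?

F(4) = 5, F(3) = -2. x₂ = 3 - (-2)·(3 - 4)/((-2) - 5) = 23/7.
F(3) = -2, F(23/7) = -10/49. x₃ = (23/7) - (-10/49)·((23/7) - 3)/((-10/49) - (-2)) = 73/22.

73/22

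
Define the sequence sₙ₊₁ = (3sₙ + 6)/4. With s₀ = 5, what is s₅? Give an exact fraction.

s₁ = (3·5 + 6)/4 = 21/4.
s₂ = (3·(21/4) + 6)/4 = 87/16.
s₃ = (3·(87/16) + 6)/4 = 357/64.
s₄ = (3·(357/64) + 6)/4 = 1455/256.
s₅ = (3·(1455/256) + 6)/4 = 5901/1024.

5901/1024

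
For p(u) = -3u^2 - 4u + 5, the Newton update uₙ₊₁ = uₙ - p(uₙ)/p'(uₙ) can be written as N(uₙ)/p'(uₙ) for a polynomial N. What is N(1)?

p'(u) = -6u - 4.
N(u) = u·p'(u) - p(u) = u·(-6u - 4) - (-3u^2 - 4u + 5) = -3u^2 - 5.
N(1) = -8.

-8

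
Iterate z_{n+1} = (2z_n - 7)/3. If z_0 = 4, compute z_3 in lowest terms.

-101/27

z_1 = (2·4 - 7)/3 = 1/3.
z_2 = (2·(1/3) - 7)/3 = -19/9.
z_3 = (2·(-19/9) - 7)/3 = -101/27.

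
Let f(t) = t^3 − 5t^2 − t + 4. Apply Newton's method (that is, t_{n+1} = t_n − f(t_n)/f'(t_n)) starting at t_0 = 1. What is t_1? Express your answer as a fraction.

f'(t) = 3t^2 − 10t − 1.
f(1) = −1, f'(1) = −8, so t_1 = 1 − (−1)/(−8) = 7/8.

7/8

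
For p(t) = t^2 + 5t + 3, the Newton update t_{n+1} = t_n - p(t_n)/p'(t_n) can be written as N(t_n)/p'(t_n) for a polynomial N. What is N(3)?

6

p'(t) = 2t + 5.
N(t) = t·p'(t) - p(t) = t·(2t + 5) - (t^2 + 5t + 3) = t^2 - 3.
N(3) = 6.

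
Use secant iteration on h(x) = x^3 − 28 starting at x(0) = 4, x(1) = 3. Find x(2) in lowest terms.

h(4) = 36, h(3) = −1. x(2) = 3 − (−1)·(3 − 4)/((−1) − 36) = 112/37.

112/37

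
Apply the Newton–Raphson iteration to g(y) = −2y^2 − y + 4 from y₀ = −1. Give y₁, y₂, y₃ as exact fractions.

g'(y) = −4y − 1.
g(−1) = 3, g'(−1) = 3, so y₁ = (−1) − 3/3 = −2.
g(−2) = −2, g'(−2) = 7, so y₂ = (−2) − (−2)/7 = −12/7.
g(−12/7) = −8/49, g'(−12/7) = 41/7, so y₃ = (−12/7) − (−8/49)/(41/7) = −484/287.

y₁ = −2, y₂ = −12/7, y₃ = −484/287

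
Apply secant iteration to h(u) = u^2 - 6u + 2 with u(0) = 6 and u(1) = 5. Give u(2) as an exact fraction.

h(6) = 2, h(5) = -3. u(2) = 5 - (-3)·(5 - 6)/((-3) - 2) = 28/5.

28/5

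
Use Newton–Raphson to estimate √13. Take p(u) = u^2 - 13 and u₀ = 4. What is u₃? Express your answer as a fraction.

p'(u) = 2u.
p(4) = 3, p'(4) = 8, so u₁ = 4 - 3/8 = 29/8.
p(29/8) = 9/64, p'(29/8) = 29/4, so u₂ = (29/8) - (9/64)/(29/4) = 1673/464.
p(1673/464) = 81/215296, p'(1673/464) = 1673/232, so u₃ = (1673/464) - (81/215296)/(1673/232) = 5597777/1552544.

5597777/1552544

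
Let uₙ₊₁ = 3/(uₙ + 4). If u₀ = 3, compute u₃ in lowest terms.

u₁ = 3/(3 + 4) = 3/7.
u₂ = 3/(3/7 + 4) = 21/31.
u₃ = 3/(21/31 + 4) = 93/145.

93/145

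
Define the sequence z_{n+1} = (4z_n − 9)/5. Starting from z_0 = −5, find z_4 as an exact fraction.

−4601/625

z_1 = (4·(−5) − 9)/5 = −29/5.
z_2 = (4·(−29/5) − 9)/5 = −161/25.
z_3 = (4·(−161/25) − 9)/5 = −869/125.
z_4 = (4·(−869/125) − 9)/5 = −4601/625.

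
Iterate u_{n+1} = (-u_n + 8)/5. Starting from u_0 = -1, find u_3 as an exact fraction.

u_1 = (-(-1) + 8)/5 = 9/5.
u_2 = (-(9/5) + 8)/5 = 31/25.
u_3 = (-(31/25) + 8)/5 = 169/125.

169/125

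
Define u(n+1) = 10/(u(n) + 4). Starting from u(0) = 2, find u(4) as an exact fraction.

u(1) = 10/(2 + 4) = 5/3.
u(2) = 10/(5/3 + 4) = 30/17.
u(3) = 10/(30/17 + 4) = 85/49.
u(4) = 10/(85/49 + 4) = 490/281.

490/281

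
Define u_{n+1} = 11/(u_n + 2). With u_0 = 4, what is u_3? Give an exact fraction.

253/112

u_1 = 11/(4 + 2) = 11/6.
u_2 = 11/(11/6 + 2) = 66/23.
u_3 = 11/(66/23 + 2) = 253/112.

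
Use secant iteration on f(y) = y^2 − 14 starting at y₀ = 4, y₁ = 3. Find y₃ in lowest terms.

176/47

f(4) = 2, f(3) = −5. y₂ = 3 − (−5)·(3 − 4)/((−5) − 2) = 26/7.
f(3) = −5, f(26/7) = −10/49. y₃ = (26/7) − (−10/49)·((26/7) − 3)/((−10/49) − (−5)) = 176/47.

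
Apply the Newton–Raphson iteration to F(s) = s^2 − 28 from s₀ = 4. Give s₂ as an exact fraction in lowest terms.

233/44

F'(s) = 2s.
F(4) = −12, F'(4) = 8, so s₁ = 4 − (−12)/8 = 11/2.
F(11/2) = 9/4, F'(11/2) = 11, so s₂ = (11/2) − (9/4)/11 = 233/44.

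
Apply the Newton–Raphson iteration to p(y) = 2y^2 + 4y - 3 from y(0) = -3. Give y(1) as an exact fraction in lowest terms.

p'(y) = 4y + 4.
p(-3) = 3, p'(-3) = -8, so y(1) = (-3) - 3/(-8) = -21/8.

-21/8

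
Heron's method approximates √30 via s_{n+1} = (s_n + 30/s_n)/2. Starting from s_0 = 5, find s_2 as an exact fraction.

241/44

s_1 = (5 + 30/5)/2 = 11/2.
s_2 = (11/2 + 30/(11/2))/2 = 241/44.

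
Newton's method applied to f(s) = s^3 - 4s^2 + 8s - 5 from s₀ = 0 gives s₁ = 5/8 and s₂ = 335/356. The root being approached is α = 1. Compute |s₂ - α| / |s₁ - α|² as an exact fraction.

112/267

s₁ - α = 5/8 - 1 = -3/8, so |s₁ - α| = 3/8.
s₂ - α = 335/356 - 1 = -21/356, so |s₂ - α| = 21/356.
|s₁ - α|² = 9/64.
Ratio = (21/356) / (9/64) = 112/267.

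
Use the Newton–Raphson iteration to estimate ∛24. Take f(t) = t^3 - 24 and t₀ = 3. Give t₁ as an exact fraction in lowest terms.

26/9

f'(t) = 3t^2.
f(3) = 3, f'(3) = 27, so t₁ = 3 - 3/27 = 26/9.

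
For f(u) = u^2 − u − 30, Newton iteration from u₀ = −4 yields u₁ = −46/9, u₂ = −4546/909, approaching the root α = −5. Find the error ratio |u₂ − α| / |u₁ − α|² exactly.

u₁ − α = −46/9 − (−5) = −46/9 + 5 = −1/9, so |u₁ − α| = 1/9.
u₂ − α = −4546/909 − (−5) = −4546/909 + 5 = −1/909, so |u₂ − α| = 1/909.
|u₁ − α|² = 1/81.
Ratio = (1/909) / (1/81) = 9/101.

9/101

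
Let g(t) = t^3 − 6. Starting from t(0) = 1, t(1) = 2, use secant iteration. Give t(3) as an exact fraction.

459/254

g(1) = −5, g(2) = 2. t(2) = 2 − 2·(2 − 1)/(2 − (−5)) = 12/7.
g(2) = 2, g(12/7) = −330/343. t(3) = (12/7) − (−330/343)·((12/7) − 2)/((−330/343) − 2) = 459/254.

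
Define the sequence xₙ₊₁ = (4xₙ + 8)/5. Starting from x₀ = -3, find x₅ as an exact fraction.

x₁ = (4·(-3) + 8)/5 = -4/5.
x₂ = (4·(-4/5) + 8)/5 = 24/25.
x₃ = (4·(24/25) + 8)/5 = 296/125.
x₄ = (4·(296/125) + 8)/5 = 2184/625.
x₅ = (4·(2184/625) + 8)/5 = 13736/3125.

13736/3125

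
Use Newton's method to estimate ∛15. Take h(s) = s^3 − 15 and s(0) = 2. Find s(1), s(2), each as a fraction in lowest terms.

h'(s) = 3s^2.
h(2) = −7, h'(2) = 12, so s(1) = 2 − (−7)/12 = 31/12.
h(31/12) = 3871/1728, h'(31/12) = 961/48, so s(2) = (31/12) − (3871/1728)/(961/48) = 42751/17298.

s(1) = 31/12, s(2) = 42751/17298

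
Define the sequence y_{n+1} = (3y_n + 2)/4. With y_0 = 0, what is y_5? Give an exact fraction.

781/512

y_1 = (3·0 + 2)/4 = 1/2.
y_2 = (3·(1/2) + 2)/4 = 7/8.
y_3 = (3·(7/8) + 2)/4 = 37/32.
y_4 = (3·(37/32) + 2)/4 = 175/128.
y_5 = (3·(175/128) + 2)/4 = 781/512.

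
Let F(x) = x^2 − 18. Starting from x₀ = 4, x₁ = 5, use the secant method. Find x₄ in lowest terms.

13411/3161

F(4) = −2, F(5) = 7. x₂ = 5 − 7·(5 − 4)/(7 − (−2)) = 38/9.
F(5) = 7, F(38/9) = −14/81. x₃ = (38/9) − (−14/81)·((38/9) − 5)/((−14/81) − 7) = 352/83.
F(38/9) = −14/81, F(352/83) = −98/6889. x₄ = (352/83) − (−98/6889)·((352/83) − (38/9))/((−98/6889) − (−14/81)) = 13411/3161.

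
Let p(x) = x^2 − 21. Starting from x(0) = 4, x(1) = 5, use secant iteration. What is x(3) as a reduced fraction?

197/43

p(4) = −5, p(5) = 4. x(2) = 5 − 4·(5 − 4)/(4 − (−5)) = 41/9.
p(5) = 4, p(41/9) = −20/81. x(3) = (41/9) − (−20/81)·((41/9) − 5)/((−20/81) − 4) = 197/43.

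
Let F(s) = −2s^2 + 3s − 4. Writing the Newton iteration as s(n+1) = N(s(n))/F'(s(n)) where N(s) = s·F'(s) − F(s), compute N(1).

2

F'(s) = −4s + 3.
N(s) = s·F'(s) − F(s) = s·(−4s + 3) − (−2s^2 + 3s − 4) = −2s^2 + 4.
N(1) = 2.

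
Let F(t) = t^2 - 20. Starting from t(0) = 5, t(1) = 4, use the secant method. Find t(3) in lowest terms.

F(5) = 5, F(4) = -4. t(2) = 4 - (-4)·(4 - 5)/((-4) - 5) = 40/9.
F(4) = -4, F(40/9) = -20/81. t(3) = (40/9) - (-20/81)·((40/9) - 4)/((-20/81) - (-4)) = 85/19.

85/19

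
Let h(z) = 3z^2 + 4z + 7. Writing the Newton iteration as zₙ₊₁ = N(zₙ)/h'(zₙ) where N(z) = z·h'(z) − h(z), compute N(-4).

h'(z) = 6z + 4.
N(z) = z·h'(z) − h(z) = z·(6z + 4) − (3z^2 + 4z + 7) = 3z^2 − 7.
N(-4) = 41.

41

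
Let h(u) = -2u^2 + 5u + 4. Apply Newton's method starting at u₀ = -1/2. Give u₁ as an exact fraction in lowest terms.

h'(u) = -4u + 5.
h(-1/2) = 1, h'(-1/2) = 7, so u₁ = (-1/2) - 1/7 = -9/14.

-9/14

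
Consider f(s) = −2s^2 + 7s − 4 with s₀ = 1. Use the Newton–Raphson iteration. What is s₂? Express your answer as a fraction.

f'(s) = −4s + 7.
f(1) = 1, f'(1) = 3, so s₁ = 1 − 1/3 = 2/3.
f(2/3) = −2/9, f'(2/3) = 13/3, so s₂ = (2/3) − (−2/9)/(13/3) = 28/39.

28/39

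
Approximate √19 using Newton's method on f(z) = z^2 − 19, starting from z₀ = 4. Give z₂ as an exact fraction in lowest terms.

f'(z) = 2z.
f(4) = −3, f'(4) = 8, so z₁ = 4 − (−3)/8 = 35/8.
f(35/8) = 9/64, f'(35/8) = 35/4, so z₂ = (35/8) − (9/64)/(35/4) = 2441/560.

2441/560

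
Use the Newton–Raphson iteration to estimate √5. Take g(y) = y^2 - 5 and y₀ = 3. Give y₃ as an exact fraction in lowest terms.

g'(y) = 2y.
g(3) = 4, g'(3) = 6, so y₁ = 3 - 4/6 = 7/3.
g(7/3) = 4/9, g'(7/3) = 14/3, so y₂ = (7/3) - (4/9)/(14/3) = 47/21.
g(47/21) = 4/441, g'(47/21) = 94/21, so y₃ = (47/21) - (4/441)/(94/21) = 2207/987.

2207/987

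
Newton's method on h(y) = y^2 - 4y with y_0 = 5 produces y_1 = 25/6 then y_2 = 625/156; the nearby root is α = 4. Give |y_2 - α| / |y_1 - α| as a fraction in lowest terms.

y_1 - α = 25/6 - 4 = 1/6, so |y_1 - α| = 1/6.
y_2 - α = 625/156 - 4 = 1/156, so |y_2 - α| = 1/156.
Ratio = (1/156) / (1/6) = 1/26.

1/26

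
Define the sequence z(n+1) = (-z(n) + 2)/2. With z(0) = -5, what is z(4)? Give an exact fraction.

z(1) = (-(-5) + 2)/2 = 7/2.
z(2) = (-(7/2) + 2)/2 = -3/4.
z(3) = (-(-3/4) + 2)/2 = 11/8.
z(4) = (-(11/8) + 2)/2 = 5/16.

5/16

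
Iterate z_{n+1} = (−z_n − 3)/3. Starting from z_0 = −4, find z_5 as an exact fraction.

z_1 = (−(−4) − 3)/3 = 1/3.
z_2 = (−(1/3) − 3)/3 = −10/9.
z_3 = (−(−10/9) − 3)/3 = −17/27.
z_4 = (−(−17/27) − 3)/3 = −64/81.
z_5 = (−(−64/81) − 3)/3 = −179/243.

−179/243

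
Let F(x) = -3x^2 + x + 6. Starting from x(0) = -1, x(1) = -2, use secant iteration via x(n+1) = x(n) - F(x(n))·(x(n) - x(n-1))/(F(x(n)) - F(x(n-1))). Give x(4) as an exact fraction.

-2778/2209

F(-1) = 2, F(-2) = -8. x(2) = (-2) - (-8)·((-2) - (-1))/((-8) - 2) = -6/5.
F(-2) = -8, F(-6/5) = 12/25. x(3) = (-6/5) - (12/25)·((-6/5) - (-2))/((12/25) - (-8)) = -66/53.
F(-6/5) = 12/25, F(-66/53) = 288/2809. x(4) = (-66/53) - (288/2809)·((-66/53) - (-6/5))/((288/2809) - (12/25)) = -2778/2209.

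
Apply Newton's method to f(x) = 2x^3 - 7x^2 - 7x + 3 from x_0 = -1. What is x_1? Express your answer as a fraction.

-14/13

f'(x) = 6x^2 - 14x - 7.
f(-1) = 1, f'(-1) = 13, so x_1 = (-1) - 1/13 = -14/13.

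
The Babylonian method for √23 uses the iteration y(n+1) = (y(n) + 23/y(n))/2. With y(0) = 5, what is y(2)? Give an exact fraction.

1151/240

y(1) = (5 + 23/5)/2 = 24/5.
y(2) = (24/5 + 23/(24/5))/2 = 1151/240.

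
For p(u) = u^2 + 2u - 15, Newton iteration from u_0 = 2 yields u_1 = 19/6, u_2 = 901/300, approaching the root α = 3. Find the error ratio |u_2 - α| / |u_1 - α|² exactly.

u_1 - α = 19/6 - 3 = 1/6, so |u_1 - α| = 1/6.
u_2 - α = 901/300 - 3 = 1/300, so |u_2 - α| = 1/300.
|u_1 - α|² = 1/36.
Ratio = (1/300) / (1/36) = 3/25.

3/25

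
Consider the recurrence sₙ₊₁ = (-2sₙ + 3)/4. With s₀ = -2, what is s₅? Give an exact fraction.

37/64

s₁ = (-2·(-2) + 3)/4 = 7/4.
s₂ = (-2·(7/4) + 3)/4 = -1/8.
s₃ = (-2·(-1/8) + 3)/4 = 13/16.
s₄ = (-2·(13/16) + 3)/4 = 11/32.
s₅ = (-2·(11/32) + 3)/4 = 37/64.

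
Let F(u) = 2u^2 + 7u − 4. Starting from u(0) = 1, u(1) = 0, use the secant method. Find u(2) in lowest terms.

F(1) = 5, F(0) = −4. u(2) = 0 − (−4)·(0 − 1)/((−4) − 5) = 4/9.

4/9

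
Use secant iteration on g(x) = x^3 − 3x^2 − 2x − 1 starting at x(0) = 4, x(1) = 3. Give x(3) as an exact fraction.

g(4) = 7, g(3) = −7. x(2) = 3 − (−7)·(3 − 4)/((−7) − 7) = 7/2.
g(3) = −7, g(7/2) = −15/8. x(3) = (7/2) − (−15/8)·((7/2) − 3)/((−15/8) − (−7)) = 151/41.

151/41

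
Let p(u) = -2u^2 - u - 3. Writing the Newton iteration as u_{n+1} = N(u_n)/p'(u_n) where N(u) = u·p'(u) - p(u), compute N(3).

-15

p'(u) = -4u - 1.
N(u) = u·p'(u) - p(u) = u·(-4u - 1) - (-2u^2 - u - 3) = -2u^2 + 3.
N(3) = -15.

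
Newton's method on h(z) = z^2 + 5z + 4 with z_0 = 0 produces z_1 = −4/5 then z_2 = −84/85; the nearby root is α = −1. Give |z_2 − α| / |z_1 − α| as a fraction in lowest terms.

z_1 − α = −4/5 − (−1) = −4/5 + 1 = 1/5, so |z_1 − α| = 1/5.
z_2 − α = −84/85 − (−1) = −84/85 + 1 = 1/85, so |z_2 − α| = 1/85.
Ratio = (1/85) / (1/5) = 1/17.

1/17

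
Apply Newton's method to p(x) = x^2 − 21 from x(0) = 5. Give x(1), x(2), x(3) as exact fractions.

p'(x) = 2x.
p(5) = 4, p'(5) = 10, so x(1) = 5 − 4/10 = 23/5.
p(23/5) = 4/25, p'(23/5) = 46/5, so x(2) = (23/5) − (4/25)/(46/5) = 527/115.
p(527/115) = 4/13225, p'(527/115) = 1054/115, so x(3) = (527/115) − (4/13225)/(1054/115) = 277727/60605.

x(1) = 23/5, x(2) = 527/115, x(3) = 277727/60605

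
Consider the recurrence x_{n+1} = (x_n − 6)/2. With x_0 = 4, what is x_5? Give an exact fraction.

x_1 = (4 − 6)/2 = −1.
x_2 = ((−1) − 6)/2 = −7/2.
x_3 = ((−7/2) − 6)/2 = −19/4.
x_4 = ((−19/4) − 6)/2 = −43/8.
x_5 = ((−43/8) − 6)/2 = −91/16.

−91/16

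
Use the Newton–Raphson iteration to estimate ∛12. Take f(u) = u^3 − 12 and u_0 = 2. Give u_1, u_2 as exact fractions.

u_1 = 7/3, u_2 = 1010/441

f'(u) = 3u^2.
f(2) = −4, f'(2) = 12, so u_1 = 2 − (−4)/12 = 7/3.
f(7/3) = 19/27, f'(7/3) = 49/3, so u_2 = (7/3) − (19/27)/(49/3) = 1010/441.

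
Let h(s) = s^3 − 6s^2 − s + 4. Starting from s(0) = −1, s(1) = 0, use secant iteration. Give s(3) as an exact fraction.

h(−1) = −2, h(0) = 4. s(2) = 0 − 4·(0 − (−1))/(4 − (−2)) = −2/3.
h(0) = 4, h(−2/3) = 46/27. s(3) = (−2/3) − (46/27)·((−2/3) − 0)/((46/27) − 4) = −36/31.

−36/31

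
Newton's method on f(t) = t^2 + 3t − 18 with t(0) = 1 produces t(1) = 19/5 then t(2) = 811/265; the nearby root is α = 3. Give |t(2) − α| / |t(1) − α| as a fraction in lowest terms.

4/53

t(1) − α = 19/5 − 3 = 4/5, so |t(1) − α| = 4/5.
t(2) − α = 811/265 − 3 = 16/265, so |t(2) − α| = 16/265.
Ratio = (16/265) / (4/5) = 4/53.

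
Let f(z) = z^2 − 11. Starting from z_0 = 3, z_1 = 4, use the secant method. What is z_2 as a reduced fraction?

23/7

f(3) = −2, f(4) = 5. z_2 = 4 − 5·(4 − 3)/(5 − (−2)) = 23/7.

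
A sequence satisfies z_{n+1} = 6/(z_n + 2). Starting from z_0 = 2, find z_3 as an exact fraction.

z_1 = 6/(2 + 2) = 3/2.
z_2 = 6/(3/2 + 2) = 12/7.
z_3 = 6/(12/7 + 2) = 21/13.

21/13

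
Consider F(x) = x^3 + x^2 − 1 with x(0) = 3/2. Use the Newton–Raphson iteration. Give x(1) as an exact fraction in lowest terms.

F'(x) = 3x^2 + 2x.
F(3/2) = 37/8, F'(3/2) = 39/4, so x(1) = (3/2) − (37/8)/(39/4) = 40/39.

40/39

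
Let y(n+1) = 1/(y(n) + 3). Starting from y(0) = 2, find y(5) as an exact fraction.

175/578

y(1) = 1/(2 + 3) = 1/5.
y(2) = 1/(1/5 + 3) = 5/16.
y(3) = 1/(5/16 + 3) = 16/53.
y(4) = 1/(16/53 + 3) = 53/175.
y(5) = 1/(53/175 + 3) = 175/578.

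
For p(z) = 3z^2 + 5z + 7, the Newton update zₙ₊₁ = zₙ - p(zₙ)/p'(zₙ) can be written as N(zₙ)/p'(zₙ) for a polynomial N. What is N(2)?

p'(z) = 6z + 5.
N(z) = z·p'(z) - p(z) = z·(6z + 5) - (3z^2 + 5z + 7) = 3z^2 - 7.
N(2) = 5.

5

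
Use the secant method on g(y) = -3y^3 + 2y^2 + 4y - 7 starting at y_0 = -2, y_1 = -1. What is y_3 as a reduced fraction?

g(-2) = 17, g(-1) = -6. y_2 = (-1) - (-6)·((-1) - (-2))/((-6) - 17) = -29/23.
g(-1) = -6, g(-29/23) = -34680/12167. y_3 = (-29/23) - (-34680/12167)·((-29/23) - (-1))/((-34680/12167) - (-6)) = -3187/2129.

-3187/2129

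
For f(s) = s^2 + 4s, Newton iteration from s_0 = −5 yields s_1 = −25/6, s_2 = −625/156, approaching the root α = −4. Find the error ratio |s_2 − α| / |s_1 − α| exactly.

s_1 − α = −25/6 − (−4) = −25/6 + 4 = −1/6, so |s_1 − α| = 1/6.
s_2 − α = −625/156 − (−4) = −625/156 + 4 = −1/156, so |s_2 − α| = 1/156.
Ratio = (1/156) / (1/6) = 1/26.

1/26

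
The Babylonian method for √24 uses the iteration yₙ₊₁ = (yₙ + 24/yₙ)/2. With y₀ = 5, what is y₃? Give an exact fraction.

y₁ = (5 + 24/5)/2 = 49/10.
y₂ = (49/10 + 24/(49/10))/2 = 4801/980.
y₃ = (4801/980 + 24/(4801/980))/2 = 46099201/9409960.

46099201/9409960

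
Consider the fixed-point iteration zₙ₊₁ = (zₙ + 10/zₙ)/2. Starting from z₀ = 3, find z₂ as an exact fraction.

z₁ = (3 + 10/3)/2 = 19/6.
z₂ = (19/6 + 10/(19/6))/2 = 721/228.

721/228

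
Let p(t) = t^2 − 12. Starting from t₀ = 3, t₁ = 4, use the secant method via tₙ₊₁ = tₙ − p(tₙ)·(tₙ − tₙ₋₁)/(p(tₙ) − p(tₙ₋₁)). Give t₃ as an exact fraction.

p(3) = −3, p(4) = 4. t₂ = 4 − 4·(4 − 3)/(4 − (−3)) = 24/7.
p(4) = 4, p(24/7) = −12/49. t₃ = (24/7) − (−12/49)·((24/7) − 4)/((−12/49) − 4) = 45/13.

45/13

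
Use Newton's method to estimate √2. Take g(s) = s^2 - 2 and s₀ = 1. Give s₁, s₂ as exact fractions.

s₁ = 3/2, s₂ = 17/12

g'(s) = 2s.
g(1) = -1, g'(1) = 2, so s₁ = 1 - (-1)/2 = 3/2.
g(3/2) = 1/4, g'(3/2) = 3, so s₂ = (3/2) - (1/4)/3 = 17/12.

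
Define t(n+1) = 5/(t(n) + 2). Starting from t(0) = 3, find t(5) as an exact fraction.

t(1) = 5/(3 + 2) = 1.
t(2) = 5/(1 + 2) = 5/3.
t(3) = 5/(5/3 + 2) = 15/11.
t(4) = 5/(15/11 + 2) = 55/37.
t(5) = 5/(55/37 + 2) = 185/129.

185/129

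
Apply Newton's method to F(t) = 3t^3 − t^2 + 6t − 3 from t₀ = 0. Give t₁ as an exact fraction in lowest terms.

F'(t) = 9t^2 − 2t + 6.
F(0) = −3, F'(0) = 6, so t₁ = 0 − (−3)/6 = 1/2.

1/2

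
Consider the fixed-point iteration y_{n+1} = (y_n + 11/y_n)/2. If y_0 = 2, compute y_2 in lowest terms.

401/120

y_1 = (2 + 11/2)/2 = 15/4.
y_2 = (15/4 + 11/(15/4))/2 = 401/120.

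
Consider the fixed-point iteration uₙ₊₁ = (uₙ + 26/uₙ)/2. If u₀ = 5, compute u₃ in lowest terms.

54100801/10610040

u₁ = (5 + 26/5)/2 = 51/10.
u₂ = (51/10 + 26/(51/10))/2 = 5201/1020.
u₃ = (5201/1020 + 26/(5201/1020))/2 = 54100801/10610040.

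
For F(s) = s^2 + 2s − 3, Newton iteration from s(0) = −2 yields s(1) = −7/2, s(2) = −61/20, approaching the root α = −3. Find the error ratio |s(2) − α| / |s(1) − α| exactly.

1/10

s(1) − α = −7/2 − (−3) = −7/2 + 3 = −1/2, so |s(1) − α| = 1/2.
s(2) − α = −61/20 − (−3) = −61/20 + 3 = −1/20, so |s(2) − α| = 1/20.
Ratio = (1/20) / (1/2) = 1/10.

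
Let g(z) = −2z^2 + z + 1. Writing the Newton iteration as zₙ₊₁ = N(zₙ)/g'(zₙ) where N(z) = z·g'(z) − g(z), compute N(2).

−9

g'(z) = −4z + 1.
N(z) = z·g'(z) − g(z) = z·(−4z + 1) − (−2z^2 + z + 1) = −2z^2 − 1.
N(2) = −9.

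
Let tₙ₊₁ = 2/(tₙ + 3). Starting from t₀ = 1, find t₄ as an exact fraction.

t₁ = 2/(1 + 3) = 1/2.
t₂ = 2/(1/2 + 3) = 4/7.
t₃ = 2/(4/7 + 3) = 14/25.
t₄ = 2/(14/25 + 3) = 50/89.

50/89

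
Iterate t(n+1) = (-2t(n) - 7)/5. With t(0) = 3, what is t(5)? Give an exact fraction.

t(1) = (-2·3 - 7)/5 = -13/5.
t(2) = (-2·(-13/5) - 7)/5 = -9/25.
t(3) = (-2·(-9/25) - 7)/5 = -157/125.
t(4) = (-2·(-157/125) - 7)/5 = -561/625.
t(5) = (-2·(-561/625) - 7)/5 = -3253/3125.

-3253/3125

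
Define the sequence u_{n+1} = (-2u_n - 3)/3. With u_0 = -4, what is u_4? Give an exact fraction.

-103/81

u_1 = (-2·(-4) - 3)/3 = 5/3.
u_2 = (-2·(5/3) - 3)/3 = -19/9.
u_3 = (-2·(-19/9) - 3)/3 = 11/27.
u_4 = (-2·(11/27) - 3)/3 = -103/81.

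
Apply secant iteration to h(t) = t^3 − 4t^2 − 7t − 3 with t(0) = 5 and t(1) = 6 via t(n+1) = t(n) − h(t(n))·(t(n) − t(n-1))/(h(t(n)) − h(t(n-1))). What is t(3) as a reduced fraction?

379254/70409

h(5) = −13, h(6) = 27. t(2) = 6 − 27·(6 − 5)/(27 − (−13)) = 213/40.
h(6) = 27, h(213/40) = −173043/64000. t(3) = (213/40) − (−173043/64000)·((213/40) − 6)/((−173043/64000) − 27) = 379254/70409.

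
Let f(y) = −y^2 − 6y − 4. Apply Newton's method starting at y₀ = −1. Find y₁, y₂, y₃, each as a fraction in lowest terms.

f'(y) = −2y − 6.
f(−1) = 1, f'(−1) = −4, so y₁ = (−1) − 1/(−4) = −3/4.
f(−3/4) = −1/16, f'(−3/4) = −9/2, so y₂ = (−3/4) − (−1/16)/(−9/2) = −55/72.
f(−55/72) = −1/5184, f'(−55/72) = −161/36, so y₃ = (−55/72) − (−1/5184)/(−161/36) = −17711/23184.

y₁ = −3/4, y₂ = −55/72, y₃ = −17711/23184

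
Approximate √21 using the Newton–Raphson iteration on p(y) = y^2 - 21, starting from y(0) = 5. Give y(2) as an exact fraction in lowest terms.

p'(y) = 2y.
p(5) = 4, p'(5) = 10, so y(1) = 5 - 4/10 = 23/5.
p(23/5) = 4/25, p'(23/5) = 46/5, so y(2) = (23/5) - (4/25)/(46/5) = 527/115.

527/115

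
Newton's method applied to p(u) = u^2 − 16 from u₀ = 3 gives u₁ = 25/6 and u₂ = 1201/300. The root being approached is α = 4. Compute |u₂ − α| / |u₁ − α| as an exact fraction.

u₁ − α = 25/6 − 4 = 1/6, so |u₁ − α| = 1/6.
u₂ − α = 1201/300 − 4 = 1/300, so |u₂ − α| = 1/300.
Ratio = (1/300) / (1/6) = 1/50.

1/50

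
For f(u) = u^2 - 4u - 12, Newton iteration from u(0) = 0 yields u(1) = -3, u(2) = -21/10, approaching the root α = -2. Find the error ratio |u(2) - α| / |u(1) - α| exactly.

u(1) - α = -3 - (-2) = -3 + 2 = -1, so |u(1) - α| = 1.
u(2) - α = -21/10 - (-2) = -21/10 + 2 = -1/10, so |u(2) - α| = 1/10.
Ratio = (1/10) / 1 = 1/10.

1/10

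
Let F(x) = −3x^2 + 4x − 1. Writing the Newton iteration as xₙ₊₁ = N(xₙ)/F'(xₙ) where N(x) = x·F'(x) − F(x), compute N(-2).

F'(x) = −6x + 4.
N(x) = x·F'(x) − F(x) = x·(−6x + 4) − (−3x^2 + 4x − 1) = −3x^2 + 1.
N(-2) = −11.

−11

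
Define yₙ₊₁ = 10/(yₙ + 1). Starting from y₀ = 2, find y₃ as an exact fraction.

130/43

y₁ = 10/(2 + 1) = 10/3.
y₂ = 10/(10/3 + 1) = 30/13.
y₃ = 10/(30/13 + 1) = 130/43.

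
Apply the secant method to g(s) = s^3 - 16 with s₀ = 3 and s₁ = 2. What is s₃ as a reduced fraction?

g(3) = 11, g(2) = -8. s₂ = 2 - (-8)·(2 - 3)/((-8) - 11) = 46/19.
g(2) = -8, g(46/19) = -12408/6859. s₃ = (46/19) - (-12408/6859)·((46/19) - 2)/((-12408/6859) - (-8)) = 3376/1327.

3376/1327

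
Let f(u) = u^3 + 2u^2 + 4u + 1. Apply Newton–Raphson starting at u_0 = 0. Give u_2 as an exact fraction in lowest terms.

f'(u) = 3u^2 + 4u + 4.
f(0) = 1, f'(0) = 4, so u_1 = 0 - 1/4 = -1/4.
f(-1/4) = 7/64, f'(-1/4) = 51/16, so u_2 = (-1/4) - (7/64)/(51/16) = -29/102.

-29/102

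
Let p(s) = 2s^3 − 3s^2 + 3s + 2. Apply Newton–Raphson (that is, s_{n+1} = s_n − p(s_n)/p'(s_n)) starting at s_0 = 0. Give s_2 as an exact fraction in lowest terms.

p'(s) = 6s^2 − 6s + 3.
p(0) = 2, p'(0) = 3, so s_1 = 0 − 2/3 = −2/3.
p(−2/3) = −52/27, p'(−2/3) = 29/3, so s_2 = (−2/3) − (−52/27)/(29/3) = −122/261.

−122/261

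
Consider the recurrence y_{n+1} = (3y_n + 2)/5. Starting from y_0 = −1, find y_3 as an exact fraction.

y_1 = (3·(−1) + 2)/5 = −1/5.
y_2 = (3·(−1/5) + 2)/5 = 7/25.
y_3 = (3·(7/25) + 2)/5 = 71/125.

71/125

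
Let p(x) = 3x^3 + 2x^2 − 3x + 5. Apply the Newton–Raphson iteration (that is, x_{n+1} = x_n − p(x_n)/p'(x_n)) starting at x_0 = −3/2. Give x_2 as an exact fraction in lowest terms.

−1088779/614790

p'(x) = 9x^2 + 4x − 3.
p(−3/2) = 31/8, p'(−3/2) = 45/4, so x_1 = (−3/2) − (31/8)/(45/4) = −83/45.
p(−83/45) = −45167/30375, p'(−83/45) = 506/25, so x_2 = (−83/45) − (−45167/30375)/(506/25) = −1088779/614790.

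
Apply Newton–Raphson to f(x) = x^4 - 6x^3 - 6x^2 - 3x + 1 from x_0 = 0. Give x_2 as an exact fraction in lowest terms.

56/239

f'(x) = 4x^3 - 18x^2 - 12x - 3.
f(0) = 1, f'(0) = -3, so x_1 = 0 - 1/(-3) = 1/3.
f(1/3) = -71/81, f'(1/3) = -239/27, so x_2 = (1/3) - (-71/81)/(-239/27) = 56/239.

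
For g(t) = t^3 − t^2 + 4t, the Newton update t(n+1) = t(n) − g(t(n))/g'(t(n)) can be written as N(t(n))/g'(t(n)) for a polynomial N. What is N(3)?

g'(t) = 3t^2 − 2t + 4.
N(t) = t·g'(t) − g(t) = t·(3t^2 − 2t + 4) − (t^3 − t^2 + 4t) = 2t^3 − t^2.
N(3) = 45.

45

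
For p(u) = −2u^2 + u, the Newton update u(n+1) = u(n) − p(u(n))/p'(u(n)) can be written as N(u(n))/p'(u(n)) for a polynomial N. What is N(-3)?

p'(u) = −4u + 1.
N(u) = u·p'(u) − p(u) = u·(−4u + 1) − (−2u^2 + u) = −2u^2.
N(-3) = −18.

−18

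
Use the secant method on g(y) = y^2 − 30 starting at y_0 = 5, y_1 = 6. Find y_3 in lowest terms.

115/21

g(5) = −5, g(6) = 6. y_2 = 6 − 6·(6 − 5)/(6 − (−5)) = 60/11.
g(6) = 6, g(60/11) = −30/121. y_3 = (60/11) − (−30/121)·((60/11) − 6)/((−30/121) − 6) = 115/21.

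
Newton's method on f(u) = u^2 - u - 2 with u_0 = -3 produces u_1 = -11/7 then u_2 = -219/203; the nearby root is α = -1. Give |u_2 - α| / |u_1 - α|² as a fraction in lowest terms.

7/29

u_1 - α = -11/7 - (-1) = -11/7 + 1 = -4/7, so |u_1 - α| = 4/7.
u_2 - α = -219/203 - (-1) = -219/203 + 1 = -16/203, so |u_2 - α| = 16/203.
|u_1 - α|² = 16/49.
Ratio = (16/203) / (16/49) = 7/29.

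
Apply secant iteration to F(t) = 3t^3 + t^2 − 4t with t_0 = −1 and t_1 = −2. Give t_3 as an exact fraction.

F(−1) = 2, F(−2) = −12. t_2 = (−2) − (−12)·((−2) − (−1))/((−12) − 2) = −8/7.
F(−2) = −12, F(−8/7) = 480/343. t_3 = (−8/7) − (480/343)·((−8/7) − (−2))/((480/343) − (−12)) = −472/383.

−472/383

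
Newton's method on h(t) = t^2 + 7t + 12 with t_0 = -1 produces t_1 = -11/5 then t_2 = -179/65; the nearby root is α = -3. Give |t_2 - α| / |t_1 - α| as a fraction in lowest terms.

t_1 - α = -11/5 - (-3) = -11/5 + 3 = 4/5, so |t_1 - α| = 4/5.
t_2 - α = -179/65 - (-3) = -179/65 + 3 = 16/65, so |t_2 - α| = 16/65.
Ratio = (16/65) / (4/5) = 4/13.

4/13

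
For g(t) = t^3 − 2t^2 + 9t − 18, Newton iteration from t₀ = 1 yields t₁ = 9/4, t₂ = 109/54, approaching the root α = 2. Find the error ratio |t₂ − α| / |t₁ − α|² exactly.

t₁ − α = 9/4 − 2 = 1/4, so |t₁ − α| = 1/4.
t₂ − α = 109/54 − 2 = 1/54, so |t₂ − α| = 1/54.
|t₁ − α|² = 1/16.
Ratio = (1/54) / (1/16) = 8/27.

8/27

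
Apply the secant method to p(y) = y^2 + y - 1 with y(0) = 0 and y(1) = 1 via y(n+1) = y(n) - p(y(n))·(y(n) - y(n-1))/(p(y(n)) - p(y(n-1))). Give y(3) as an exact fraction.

3/5

p(0) = -1, p(1) = 1. y(2) = 1 - 1·(1 - 0)/(1 - (-1)) = 1/2.
p(1) = 1, p(1/2) = -1/4. y(3) = (1/2) - (-1/4)·((1/2) - 1)/((-1/4) - 1) = 3/5.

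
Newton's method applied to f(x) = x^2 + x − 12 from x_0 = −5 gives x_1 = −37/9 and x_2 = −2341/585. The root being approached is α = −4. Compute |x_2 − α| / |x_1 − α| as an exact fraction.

x_1 − α = −37/9 − (−4) = −37/9 + 4 = −1/9, so |x_1 − α| = 1/9.
x_2 − α = −2341/585 − (−4) = −2341/585 + 4 = −1/585, so |x_2 − α| = 1/585.
Ratio = (1/585) / (1/9) = 1/65.

1/65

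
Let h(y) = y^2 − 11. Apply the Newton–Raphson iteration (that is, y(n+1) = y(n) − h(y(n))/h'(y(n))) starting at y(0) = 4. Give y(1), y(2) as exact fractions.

y(1) = 27/8, y(2) = 1433/432

h'(y) = 2y.
h(4) = 5, h'(4) = 8, so y(1) = 4 − 5/8 = 27/8.
h(27/8) = 25/64, h'(27/8) = 27/4, so y(2) = (27/8) − (25/64)/(27/4) = 1433/432.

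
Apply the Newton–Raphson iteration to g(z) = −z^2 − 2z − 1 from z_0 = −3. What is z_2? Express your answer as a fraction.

−3/2

g'(z) = −2z − 2.
g(−3) = −4, g'(−3) = 4, so z_1 = (−3) − (−4)/4 = −2.
g(−2) = −1, g'(−2) = 2, so z_2 = (−2) − (−1)/2 = −3/2.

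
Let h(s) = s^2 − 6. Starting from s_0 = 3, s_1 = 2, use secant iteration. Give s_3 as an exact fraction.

h(3) = 3, h(2) = −2. s_2 = 2 − (−2)·(2 − 3)/((−2) − 3) = 12/5.
h(2) = −2, h(12/5) = −6/25. s_3 = (12/5) − (−6/25)·((12/5) − 2)/((−6/25) − (−2)) = 27/11.

27/11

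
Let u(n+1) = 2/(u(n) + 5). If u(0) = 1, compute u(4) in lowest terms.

86/231

u(1) = 2/(1 + 5) = 1/3.
u(2) = 2/(1/3 + 5) = 3/8.
u(3) = 2/(3/8 + 5) = 16/43.
u(4) = 2/(16/43 + 5) = 86/231.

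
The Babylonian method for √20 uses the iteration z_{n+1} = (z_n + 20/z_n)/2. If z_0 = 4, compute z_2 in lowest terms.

161/36

z_1 = (4 + 20/4)/2 = 9/2.
z_2 = (9/2 + 20/(9/2))/2 = 161/36.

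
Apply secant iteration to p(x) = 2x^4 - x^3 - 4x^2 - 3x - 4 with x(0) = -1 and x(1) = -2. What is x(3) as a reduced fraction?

-22814/20325

p(-1) = -2, p(-2) = 26. x(2) = (-2) - 26·((-2) - (-1))/(26 - (-2)) = -15/14.
p(-2) = 26, p(-15/14) = -14521/9604. x(3) = (-15/14) - (-14521/9604)·((-15/14) - (-2))/((-14521/9604) - 26) = -22814/20325.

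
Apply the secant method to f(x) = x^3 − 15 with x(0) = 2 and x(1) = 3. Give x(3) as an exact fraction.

f(2) = −7, f(3) = 12. x(2) = 3 − 12·(3 − 2)/(12 − (−7)) = 45/19.
f(3) = 12, f(45/19) = −11760/6859. x(3) = (45/19) − (−11760/6859)·((45/19) − 3)/((−11760/6859) − 12) = 6395/2613.

6395/2613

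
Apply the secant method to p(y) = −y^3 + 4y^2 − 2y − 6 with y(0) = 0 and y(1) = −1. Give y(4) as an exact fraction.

p(0) = −6, p(−1) = 1. y(2) = (−1) − 1·((−1) − 0)/(1 − (−6)) = −6/7.
p(−1) = 1, p(−6/7) = −246/343. y(3) = (−6/7) − (−246/343)·((−6/7) − (−1))/((−246/343) − 1) = −540/589.
p(−6/7) = −246/343, p(−540/589) = −6870534/204336469. y(4) = (−540/589) − (−6870534/204336469)·((−540/589) − (−6/7))/((−6870534/204336469) − (−246/343)) = −89563107/97378411.

−89563107/97378411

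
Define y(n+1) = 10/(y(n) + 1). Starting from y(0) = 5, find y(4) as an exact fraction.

y(1) = 10/(5 + 1) = 5/3.
y(2) = 10/(5/3 + 1) = 15/4.
y(3) = 10/(15/4 + 1) = 40/19.
y(4) = 10/(40/19 + 1) = 190/59.

190/59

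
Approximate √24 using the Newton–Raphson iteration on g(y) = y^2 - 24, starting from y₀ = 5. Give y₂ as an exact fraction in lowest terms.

g'(y) = 2y.
g(5) = 1, g'(5) = 10, so y₁ = 5 - 1/10 = 49/10.
g(49/10) = 1/100, g'(49/10) = 49/5, so y₂ = (49/10) - (1/100)/(49/5) = 4801/980.

4801/980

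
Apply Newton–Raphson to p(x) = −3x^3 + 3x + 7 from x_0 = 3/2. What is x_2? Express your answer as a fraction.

p'(x) = −9x^2 + 3.
p(3/2) = 11/8, p'(3/2) = −69/4, so x_1 = (3/2) − (11/8)/(−69/4) = 109/69.
p(109/69) = −9559/109503, p'(109/69) = −10294/529, so x_2 = (109/69) − (−9559/109503)/(−10294/529) = 3356579/2130858.

3356579/2130858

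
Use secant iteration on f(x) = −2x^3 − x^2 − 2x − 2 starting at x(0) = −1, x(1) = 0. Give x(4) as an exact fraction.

−369/466

f(−1) = 1, f(0) = −2. x(2) = 0 − (−2)·(0 − (−1))/((−2) − 1) = −2/3.
f(0) = −2, f(−2/3) = −14/27. x(3) = (−2/3) − (−14/27)·((−2/3) − 0)/((−14/27) − (−2)) = −9/10.
f(−2/3) = −14/27, f(−9/10) = 56/125. x(4) = (−9/10) − (56/125)·((−9/10) − (−2/3))/((56/125) − (−14/27)) = −369/466.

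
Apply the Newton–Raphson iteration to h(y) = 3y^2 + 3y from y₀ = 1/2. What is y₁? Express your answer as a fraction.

h'(y) = 6y + 3.
h(1/2) = 9/4, h'(1/2) = 6, so y₁ = (1/2) − (9/4)/6 = 1/8.

1/8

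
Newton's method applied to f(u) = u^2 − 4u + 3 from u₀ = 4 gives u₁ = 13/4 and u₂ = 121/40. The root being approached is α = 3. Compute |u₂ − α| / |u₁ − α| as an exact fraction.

u₁ − α = 13/4 − 3 = 1/4, so |u₁ − α| = 1/4.
u₂ − α = 121/40 − 3 = 1/40, so |u₂ − α| = 1/40.
Ratio = (1/40) / (1/4) = 1/10.

1/10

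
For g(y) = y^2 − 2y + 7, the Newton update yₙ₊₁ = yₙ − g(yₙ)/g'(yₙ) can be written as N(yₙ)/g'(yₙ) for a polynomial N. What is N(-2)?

g'(y) = 2y − 2.
N(y) = y·g'(y) − g(y) = y·(2y − 2) − (y^2 − 2y + 7) = y^2 − 7.
N(-2) = −3.

−3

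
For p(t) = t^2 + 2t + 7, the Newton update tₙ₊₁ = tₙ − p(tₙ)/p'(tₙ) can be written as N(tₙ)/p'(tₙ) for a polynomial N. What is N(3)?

p'(t) = 2t + 2.
N(t) = t·p'(t) − p(t) = t·(2t + 2) − (t^2 + 2t + 7) = t^2 − 7.
N(3) = 2.

2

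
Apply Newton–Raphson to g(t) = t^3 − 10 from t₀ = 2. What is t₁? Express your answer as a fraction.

g'(t) = 3t^2.
g(2) = −2, g'(2) = 12, so t₁ = 2 − (−2)/12 = 13/6.

13/6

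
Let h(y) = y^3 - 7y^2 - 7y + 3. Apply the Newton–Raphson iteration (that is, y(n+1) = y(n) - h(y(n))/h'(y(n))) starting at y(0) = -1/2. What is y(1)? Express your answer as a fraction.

h'(y) = 3y^2 - 14y - 7.
h(-1/2) = 37/8, h'(-1/2) = 3/4, so y(1) = (-1/2) - (37/8)/(3/4) = -20/3.

-20/3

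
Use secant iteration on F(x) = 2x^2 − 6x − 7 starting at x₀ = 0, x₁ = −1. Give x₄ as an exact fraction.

F(0) = −7, F(−1) = 1. x₂ = (−1) − 1·((−1) − 0)/(1 − (−7)) = −7/8.
F(−1) = 1, F(−7/8) = −7/32. x₃ = (−7/8) − (−7/32)·((−7/8) − (−1))/((−7/32) − 1) = −35/39.
F(−7/8) = −7/32, F(−35/39) = −7/1521. x₄ = (−35/39) − (−7/1521)·((−35/39) − (−7/8))/((−7/1521) − (−7/32)) = −1337/1489.

−1337/1489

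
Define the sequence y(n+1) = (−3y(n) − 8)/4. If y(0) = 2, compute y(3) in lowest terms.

−79/32

y(1) = (−3·2 − 8)/4 = −7/2.
y(2) = (−3·(−7/2) − 8)/4 = 5/8.
y(3) = (−3·(5/8) − 8)/4 = −79/32.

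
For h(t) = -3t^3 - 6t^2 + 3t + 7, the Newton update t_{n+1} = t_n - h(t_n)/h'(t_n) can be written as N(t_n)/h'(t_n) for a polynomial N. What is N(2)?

h'(t) = -9t^2 - 12t + 3.
N(t) = t·h'(t) - h(t) = t·(-9t^2 - 12t + 3) - (-3t^3 - 6t^2 + 3t + 7) = -6t^3 - 6t^2 - 7.
N(2) = -79.

-79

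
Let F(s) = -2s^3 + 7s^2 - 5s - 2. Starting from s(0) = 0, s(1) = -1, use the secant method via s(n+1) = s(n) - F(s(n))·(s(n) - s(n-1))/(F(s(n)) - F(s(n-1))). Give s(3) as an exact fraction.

-163/751

F(0) = -2, F(-1) = 12. s(2) = (-1) - 12·((-1) - 0)/(12 - (-2)) = -1/7.
F(-1) = 12, F(-1/7) = -390/343. s(3) = (-1/7) - (-390/343)·((-1/7) - (-1))/((-390/343) - 12) = -163/751.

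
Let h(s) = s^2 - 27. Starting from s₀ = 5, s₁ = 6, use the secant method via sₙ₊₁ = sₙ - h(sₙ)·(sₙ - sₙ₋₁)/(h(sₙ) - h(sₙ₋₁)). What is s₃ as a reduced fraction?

h(5) = -2, h(6) = 9. s₂ = 6 - 9·(6 - 5)/(9 - (-2)) = 57/11.
h(6) = 9, h(57/11) = -18/121. s₃ = (57/11) - (-18/121)·((57/11) - 6)/((-18/121) - 9) = 213/41.

213/41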